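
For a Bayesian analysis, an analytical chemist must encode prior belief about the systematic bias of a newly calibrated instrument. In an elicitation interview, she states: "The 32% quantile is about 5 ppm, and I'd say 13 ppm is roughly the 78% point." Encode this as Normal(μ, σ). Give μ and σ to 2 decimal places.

For Normal(μ,σ), the p-quantile is μ + z_p·σ. Here z_{0.32} = -0.4677, z_{0.78} = 0.7722.
So 5 = μ − 0.4677σ and 13 = μ + 0.7722σ.
Subtracting: σ = (13 − 5)/(0.7722 − (-0.4677)) = 6.45.
Then μ = 5 − (-0.4677)·6.45 = 8.02.

μ = 8.02, σ = 6.45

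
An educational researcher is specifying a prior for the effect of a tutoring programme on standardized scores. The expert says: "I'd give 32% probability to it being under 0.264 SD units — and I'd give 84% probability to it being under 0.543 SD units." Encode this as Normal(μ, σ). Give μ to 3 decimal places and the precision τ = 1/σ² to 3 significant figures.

μ = 0.353, τ = 27.5

For Normal(μ,σ), the p-quantile is μ + z_p·σ. Here z_{0.32} = -0.4677, z_{0.84} = 0.9945.
So 0.264 = μ − 0.4677σ and 0.543 = μ + 0.9945σ.
Subtracting: σ = (0.543 − 0.264)/(0.9945 − (-0.4677)) = 0.191.
Then μ = 0.264 − (-0.4677)·0.191 = 0.353.
Precision τ = 1/σ² = 1/0.1908² = 27.5.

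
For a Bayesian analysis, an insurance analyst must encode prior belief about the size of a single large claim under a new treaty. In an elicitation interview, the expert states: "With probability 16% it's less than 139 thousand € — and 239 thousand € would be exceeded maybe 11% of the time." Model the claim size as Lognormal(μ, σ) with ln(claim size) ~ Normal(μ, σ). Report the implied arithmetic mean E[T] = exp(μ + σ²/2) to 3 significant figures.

E[T] ≈ 183 thousand €

If T ~ Lognormal(μ,σ) then ln T ~ Normal(μ,σ), so the p-quantile of ln T is μ + z_p·σ.
ln(139) = 4.934 and ln(239) = 5.476; z_{0.16} = -0.9945, z_{0.89} = 1.227.
σ = (5.476 − 4.934)/(1.227 − (-0.9945)) = 0.244.
μ = 4.934 − (-0.9945)·0.244 = 5.177.
E[T] = exp(μ + σ²/2) = exp(5.177 + 0.0298) = 183 thousand €.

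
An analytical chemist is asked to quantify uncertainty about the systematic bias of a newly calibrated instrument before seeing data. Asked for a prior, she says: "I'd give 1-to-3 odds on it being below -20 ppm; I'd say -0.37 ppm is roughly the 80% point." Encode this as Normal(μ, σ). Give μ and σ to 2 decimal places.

μ = -11.27, σ = 12.95

The p-quantile of Normal(μ,σ) is μ + z_p·σ, with z_{0.25} = -0.6745 and z_{0.8} = 0.8416.
Eliminate σ: μ = (z₂·x₁ − z₁·x₂)/(z₂ − z₁) = (0.8416·-20 − (-0.6745)·-0.37)/1.516 = -11.27.
Then σ = (x₂ − x₁)/(z₂ − z₁) = (-0.37 − -20)/1.516 = 12.95.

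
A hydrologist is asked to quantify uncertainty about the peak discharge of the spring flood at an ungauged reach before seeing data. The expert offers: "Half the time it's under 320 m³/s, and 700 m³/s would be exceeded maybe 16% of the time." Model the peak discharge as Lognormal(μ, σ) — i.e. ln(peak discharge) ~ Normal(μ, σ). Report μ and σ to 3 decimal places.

If T ~ Lognormal(μ,σ) then ln T ~ Normal(μ,σ), so the p-quantile of ln T is μ + z_p·σ.
ln(320) = 5.768 and ln(700) = 6.551; z_{0.5} = 0, z_{0.84} = 0.9945.
σ = (6.551 − 5.768)/(0.9945 − (0)) = 0.787.
μ = 5.768 − (0)·0.787 = 5.768.

μ ≈ 5.768, σ ≈ 0.787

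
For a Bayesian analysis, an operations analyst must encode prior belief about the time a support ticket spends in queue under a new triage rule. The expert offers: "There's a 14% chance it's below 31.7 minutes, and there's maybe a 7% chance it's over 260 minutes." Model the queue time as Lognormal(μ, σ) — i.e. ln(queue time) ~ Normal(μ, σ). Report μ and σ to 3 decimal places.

μ ≈ 4.346, σ ≈ 0.823

If T ~ Lognormal(μ,σ) then ln T ~ Normal(μ,σ), so the p-quantile of ln T is μ + z_p·σ.
ln(31.7) = 3.456 and ln(260) = 5.561; z_{0.14} = -1.08, z_{0.93} = 1.476.
σ = (5.561 − 3.456)/(1.476 − (-1.08)) = 0.823.
μ = 3.456 − (-1.08)·0.823 = 4.346.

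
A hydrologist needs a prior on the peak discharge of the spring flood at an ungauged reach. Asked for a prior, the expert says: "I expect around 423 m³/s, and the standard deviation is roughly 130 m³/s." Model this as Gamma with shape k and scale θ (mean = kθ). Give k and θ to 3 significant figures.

For Gamma(k, scale θ): mean = kθ, variance = kθ², so CV = 1/√k.
CV = SD/mean = 130/423 = 0.3073, hence k = 1/CV² = 10.6.
Then θ = mean/k = 423/10.6 = 40.

k ≈ 10.6, θ ≈ 40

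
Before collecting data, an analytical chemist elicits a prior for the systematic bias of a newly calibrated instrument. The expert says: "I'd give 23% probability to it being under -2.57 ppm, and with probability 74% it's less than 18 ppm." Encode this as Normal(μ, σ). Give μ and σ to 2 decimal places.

The p-quantile of Normal(μ,σ) is μ + z_p·σ, with z_{0.23} = -0.7388 and z_{0.74} = 0.6433.
Eliminate σ: μ = (z₂·x₁ − z₁·x₂)/(z₂ − z₁) = (0.6433·-2.57 − (-0.7388)·18)/1.382 = 8.43.
Then σ = (x₂ − x₁)/(z₂ − z₁) = (18 − -2.57)/1.382 = 14.88.

μ = 8.43, σ = 14.88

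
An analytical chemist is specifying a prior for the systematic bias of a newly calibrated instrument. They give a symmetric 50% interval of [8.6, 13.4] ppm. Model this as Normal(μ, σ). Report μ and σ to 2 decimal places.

μ = 11.00, σ = 3.56

A symmetric 50% interval runs μ ± z·σ with z = 0.6745.
Half-width = 2.4, so σ = 2.4/0.6745 = 3.56.
μ is the interval midpoint, 11.00.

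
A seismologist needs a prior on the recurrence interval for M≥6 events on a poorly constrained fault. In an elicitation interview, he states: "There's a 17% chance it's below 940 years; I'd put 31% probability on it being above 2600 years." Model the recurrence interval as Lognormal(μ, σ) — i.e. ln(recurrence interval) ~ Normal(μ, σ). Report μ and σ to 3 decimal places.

μ ≈ 7.515, σ ≈ 0.702

If T ~ Lognormal(μ,σ) then ln T ~ Normal(μ,σ), so the p-quantile of ln T is μ + z_p·σ.
ln(940) = 6.846 and ln(2600) = 7.863; z_{0.17} = -0.9542, z_{0.69} = 0.4959.
σ = (7.863 − 6.846)/(0.4959 − (-0.9542)) = 0.702.
μ = 6.846 − (-0.9542)·0.702 = 7.515.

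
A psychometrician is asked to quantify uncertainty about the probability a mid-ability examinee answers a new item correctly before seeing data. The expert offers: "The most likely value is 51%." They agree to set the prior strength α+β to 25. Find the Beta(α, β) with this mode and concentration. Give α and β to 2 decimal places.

α = 12.73, β = 12.27

For α,β > 1 the Beta mode is (α−1)/(α+β−2). With α+β = 25, the mode is (α−1)/23.
Set (α−1)/23 = 0.51 → α = 1 + 0.51·23 = 12.73.
β = 25 − α = 12.27.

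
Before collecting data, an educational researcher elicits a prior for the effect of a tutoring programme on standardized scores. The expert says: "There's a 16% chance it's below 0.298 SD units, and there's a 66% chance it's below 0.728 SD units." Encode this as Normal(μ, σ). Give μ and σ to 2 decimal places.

For Normal(μ,σ), the p-quantile is μ + z_p·σ. Here z_{0.16} = -0.9945, z_{0.66} = 0.4125.
So 0.298 = μ − 0.9945σ and 0.728 = μ + 0.4125σ.
Subtracting: σ = (0.728 − 0.298)/(0.4125 − (-0.9945)) = 0.31.
Then μ = 0.298 − (-0.9945)·0.31 = 0.60.

μ = 0.60, σ = 0.31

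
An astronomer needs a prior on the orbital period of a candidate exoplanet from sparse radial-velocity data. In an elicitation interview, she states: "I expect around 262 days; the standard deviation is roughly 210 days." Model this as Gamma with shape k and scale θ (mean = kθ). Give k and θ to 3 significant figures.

For Gamma(k, scale θ): mean = kθ, variance = kθ², so CV = 1/√k.
CV = SD/mean = 210/262 = 0.8015, hence k = 1/CV² = 1.56.
Then θ = mean/k = 262/1.56 = 168.

k ≈ 1.56, θ ≈ 168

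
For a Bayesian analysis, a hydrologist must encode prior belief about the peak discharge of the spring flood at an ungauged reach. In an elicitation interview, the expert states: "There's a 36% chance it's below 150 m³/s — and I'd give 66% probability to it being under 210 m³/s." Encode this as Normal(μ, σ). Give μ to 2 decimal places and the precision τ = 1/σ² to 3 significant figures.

μ = 177.90, τ = 0.000165

The p-quantile of Normal(μ,σ) is μ + z_p·σ, with z_{0.36} = -0.3585 and z_{0.66} = 0.4125.
Eliminate σ: μ = (z₂·x₁ − z₁·x₂)/(z₂ − z₁) = (0.4125·150 − (-0.3585)·210)/0.7709 = 177.90.
Then σ = (x₂ − x₁)/(z₂ − z₁) = (210 − 150)/0.7709 = 77.83.
Precision τ = 1/σ² = 1/77.83² = 0.000165.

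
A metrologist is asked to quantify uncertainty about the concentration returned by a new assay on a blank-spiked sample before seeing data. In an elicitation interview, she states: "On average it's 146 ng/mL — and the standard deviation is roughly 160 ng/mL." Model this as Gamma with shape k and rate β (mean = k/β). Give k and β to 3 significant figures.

For Gamma(k, rate β): mean = k/β, variance = k/β², so CV = 1/√k.
CV = SD/mean = 160/146 = 1.096, hence k = 1/CV² = 0.833.
Then β = k/mean = 0.833/146 = 0.0057.

k ≈ 0.833, β ≈ 0.0057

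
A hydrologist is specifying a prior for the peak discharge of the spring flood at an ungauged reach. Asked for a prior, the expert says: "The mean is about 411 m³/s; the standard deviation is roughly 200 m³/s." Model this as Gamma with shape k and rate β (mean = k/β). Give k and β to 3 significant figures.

For Gamma(k, rate β): mean = k/β, variance = k/β², so CV = 1/√k.
CV = SD/mean = 200/411 = 0.4866, hence k = 1/CV² = 4.22.
Then β = k/mean = 4.22/411 = 0.0103.

k ≈ 4.22, β ≈ 0.0103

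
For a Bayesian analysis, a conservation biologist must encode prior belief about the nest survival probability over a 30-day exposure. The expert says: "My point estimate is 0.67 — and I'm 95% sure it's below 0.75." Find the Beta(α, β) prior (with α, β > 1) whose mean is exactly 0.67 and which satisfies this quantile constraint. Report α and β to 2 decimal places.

α ≈ 58.62, β ≈ 28.87

With mean 0.67 fixed, write α = 0.67s, β = 0.33s where s = α+β.
Need P(θ < 0.75) = 0.95 under Beta(0.67s, 0.33s). Normal approximation: (q−m)/√(m(1−m)/s) ≈ z_{0.95} = 1.64, so s ≈ 0.67·0.33·(1.64)²/(0.75−0.67)² = 93.5.
At s = 93.5: P(θ<0.75) ≈ 0.956. Adjusting to match 0.95 gives s ≈ 87.50.
So α = 0.67·87.50 ≈ 58.62, β = 0.33·87.50 ≈ 28.87.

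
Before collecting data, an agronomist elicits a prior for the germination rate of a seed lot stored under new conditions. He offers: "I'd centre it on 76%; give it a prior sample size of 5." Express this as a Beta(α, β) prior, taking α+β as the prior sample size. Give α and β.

Under the effective-sample-size interpretation, Beta(α, β) has prior mean α/(α+β) and prior sample size α+β.
So α+β = 5 and α/(α+β) = 0.76, giving α = 0.76·5 = 3.8 and β = 5 − 3.8 = 1.2.

α = 3.8, β = 1.2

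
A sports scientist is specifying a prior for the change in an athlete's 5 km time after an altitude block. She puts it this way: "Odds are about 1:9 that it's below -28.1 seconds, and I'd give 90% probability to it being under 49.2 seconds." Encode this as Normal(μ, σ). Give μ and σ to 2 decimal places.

μ = 10.55, σ = 30.16

The p-quantile of Normal(μ,σ) is μ + z_p·σ, with z_{0.1} = -1.282 and z_{0.9} = 1.282.
Eliminate σ: μ = (z₂·x₁ − z₁·x₂)/(z₂ − z₁) = (1.282·-28.1 − (-1.282)·49.2)/2.563 = 10.55.
Then σ = (x₂ − x₁)/(z₂ − z₁) = (49.2 − -28.1)/2.563 = 30.16.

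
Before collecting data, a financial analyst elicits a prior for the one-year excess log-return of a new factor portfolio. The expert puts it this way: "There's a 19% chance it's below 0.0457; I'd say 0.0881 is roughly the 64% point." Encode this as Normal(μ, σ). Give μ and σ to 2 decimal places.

μ = 0.08, σ = 0.03

The p-quantile of Normal(μ,σ) is μ + z_p·σ, with z_{0.19} = -0.8779 and z_{0.64} = 0.3585.
Eliminate σ: μ = (z₂·x₁ − z₁·x₂)/(z₂ − z₁) = (0.3585·0.0457 − (-0.8779)·0.0881)/1.236 = 0.08.
Then σ = (x₂ − x₁)/(z₂ − z₁) = (0.0881 − 0.0457)/1.236 = 0.03.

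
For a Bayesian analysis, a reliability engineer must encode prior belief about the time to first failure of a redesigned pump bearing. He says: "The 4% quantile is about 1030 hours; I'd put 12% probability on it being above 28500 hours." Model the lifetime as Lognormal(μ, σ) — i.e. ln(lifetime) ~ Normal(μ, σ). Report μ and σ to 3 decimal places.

If T ~ Lognormal(μ,σ) then ln T ~ Normal(μ,σ), so the p-quantile of ln T is μ + z_p·σ.
ln(1030) = 6.937 and ln(28500) = 10.26; z_{0.04} = -1.751, z_{0.88} = 1.175.
σ = (10.26 − 6.937)/(1.175 − (-1.751)) = 1.135.
μ = 6.937 − (-1.751)·1.135 = 8.924.

μ ≈ 8.924, σ ≈ 1.135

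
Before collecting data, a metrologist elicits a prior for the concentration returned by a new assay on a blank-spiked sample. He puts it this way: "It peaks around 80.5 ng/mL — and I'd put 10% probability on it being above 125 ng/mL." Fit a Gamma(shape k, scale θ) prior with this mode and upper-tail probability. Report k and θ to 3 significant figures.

k ≈ 10.7, θ ≈ 8.33

Gamma(k,θ) with k>1 has mode (k−1)θ, so θ = 80.5/(k−1).
Need P(X < 125) = 0.9 with θ tied to k this way. Start at k = 2, θ = 80.5: P(X<125) ≈ 0.460.
Too low — raise k to concentrate. Iterating converges to k ≈ 10.7.
Then θ = 80.5/(10.7−1) ≈ 8.33.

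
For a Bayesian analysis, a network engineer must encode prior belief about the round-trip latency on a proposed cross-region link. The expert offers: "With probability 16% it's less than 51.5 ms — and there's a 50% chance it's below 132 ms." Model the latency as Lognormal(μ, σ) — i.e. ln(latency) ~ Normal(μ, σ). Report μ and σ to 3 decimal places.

If T ~ Lognormal(μ,σ) then ln T ~ Normal(μ,σ), so the p-quantile of ln T is μ + z_p·σ.
ln(51.5) = 3.942 and ln(132) = 4.883; z_{0.16} = -0.9945, z_{0.5} = 0.
σ = (4.883 − 3.942)/(0 − (-0.9945)) = 0.946.
μ = 3.942 − (-0.9945)·0.946 = 4.883.

μ ≈ 4.883, σ ≈ 0.946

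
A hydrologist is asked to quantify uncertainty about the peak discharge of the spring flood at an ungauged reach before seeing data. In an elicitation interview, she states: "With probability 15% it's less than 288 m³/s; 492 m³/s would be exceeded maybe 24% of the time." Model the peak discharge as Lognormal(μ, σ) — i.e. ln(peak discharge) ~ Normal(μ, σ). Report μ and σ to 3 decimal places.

If T ~ Lognormal(μ,σ) then ln T ~ Normal(μ,σ), so the p-quantile of ln T is μ + z_p·σ.
ln(288) = 5.663 and ln(492) = 6.198; z_{0.15} = -1.036, z_{0.76} = 0.7063.
σ = (6.198 − 5.663)/(0.7063 − (-1.036)) = 0.307.
μ = 5.663 − (-1.036)·0.307 = 5.981.

μ ≈ 5.981, σ ≈ 0.307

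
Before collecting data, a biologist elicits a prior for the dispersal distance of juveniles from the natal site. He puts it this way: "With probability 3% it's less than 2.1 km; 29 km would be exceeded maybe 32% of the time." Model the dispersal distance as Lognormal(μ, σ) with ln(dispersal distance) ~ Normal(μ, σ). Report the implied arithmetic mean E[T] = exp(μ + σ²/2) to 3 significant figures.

If T ~ Lognormal(μ,σ) then ln T ~ Normal(μ,σ), so the p-quantile of ln T is μ + z_p·σ.
ln(2.1) = 0.7419 and ln(29) = 3.367; z_{0.03} = -1.881, z_{0.68} = 0.4677.
σ = (3.367 − 0.7419)/(0.4677 − (-1.881)) = 1.118.
μ = 0.7419 − (-1.881)·1.118 = 2.844.
E[T] = exp(μ + σ²/2) = exp(2.844 + 0.6248) = 32.1 km.

E[T] ≈ 32.1 km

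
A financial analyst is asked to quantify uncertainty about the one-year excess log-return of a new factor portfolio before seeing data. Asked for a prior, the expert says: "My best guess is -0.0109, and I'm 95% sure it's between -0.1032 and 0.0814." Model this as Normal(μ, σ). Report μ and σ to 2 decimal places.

A symmetric 95% interval runs μ ± z·σ with z = 1.96.
Half-width = 0.0923, so σ = 0.0923/1.96 = 0.05.
μ is the stated best guess, -0.01.

μ = -0.01, σ = 0.05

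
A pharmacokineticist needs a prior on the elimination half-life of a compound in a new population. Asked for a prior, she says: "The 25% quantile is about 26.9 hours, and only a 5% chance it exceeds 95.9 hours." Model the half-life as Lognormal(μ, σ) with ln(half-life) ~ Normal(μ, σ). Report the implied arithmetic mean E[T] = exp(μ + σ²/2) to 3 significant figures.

If T ~ Lognormal(μ,σ) then ln T ~ Normal(μ,σ), so the p-quantile of ln T is μ + z_p·σ.
ln(26.9) = 3.292 and ln(95.9) = 4.563; z_{0.25} = -0.6745, z_{0.95} = 1.645.
σ = (4.563 − 3.292)/(1.645 − (-0.6745)) = 0.548.
μ = 3.292 − (-0.6745)·0.548 = 3.662.
E[T] = exp(μ + σ²/2) = exp(3.662 + 0.1502) = 45.2 hours.

E[T] ≈ 45.2 hours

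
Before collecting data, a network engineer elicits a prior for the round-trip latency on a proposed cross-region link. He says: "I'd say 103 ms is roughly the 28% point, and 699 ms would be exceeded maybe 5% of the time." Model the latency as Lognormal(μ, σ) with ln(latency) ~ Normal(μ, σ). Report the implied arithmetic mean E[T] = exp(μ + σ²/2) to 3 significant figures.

E[T] ≈ 246 ms

If T ~ Lognormal(μ,σ) then ln T ~ Normal(μ,σ), so the p-quantile of ln T is μ + z_p·σ.
ln(103) = 4.635 and ln(699) = 6.55; z_{0.28} = -0.5828, z_{0.95} = 1.645.
σ = (6.55 − 4.635)/(1.645 − (-0.5828)) = 0.860.
μ = 4.635 − (-0.5828)·0.860 = 5.136.
E[T] = exp(μ + σ²/2) = exp(5.136 + 0.3695) = 246 ms.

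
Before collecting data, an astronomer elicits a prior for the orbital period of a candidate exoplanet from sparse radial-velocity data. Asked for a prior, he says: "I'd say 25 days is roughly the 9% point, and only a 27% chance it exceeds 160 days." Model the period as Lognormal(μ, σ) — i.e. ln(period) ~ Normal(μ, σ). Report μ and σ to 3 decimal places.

If T ~ Lognormal(μ,σ) then ln T ~ Normal(μ,σ), so the p-quantile of ln T is μ + z_p·σ.
ln(25) = 3.219 and ln(160) = 5.075; z_{0.09} = -1.341, z_{0.73} = 0.6128.
σ = (5.075 − 3.219)/(0.6128 − (-1.341)) = 0.950.
μ = 3.219 − (-1.341)·0.950 = 4.493.

μ ≈ 4.493, σ ≈ 0.950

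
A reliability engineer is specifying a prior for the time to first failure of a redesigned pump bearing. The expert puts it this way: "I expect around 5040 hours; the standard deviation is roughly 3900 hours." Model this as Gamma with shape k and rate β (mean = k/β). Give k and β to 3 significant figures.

k ≈ 1.67, β ≈ 0.000331

For Gamma(k, rate β): mean = k/β, variance = k/β², so CV = 1/√k.
CV = SD/mean = 3900/5040 = 0.7738, hence k = 1/CV² = 1.67.
Then β = k/mean = 1.67/5040 = 0.000331.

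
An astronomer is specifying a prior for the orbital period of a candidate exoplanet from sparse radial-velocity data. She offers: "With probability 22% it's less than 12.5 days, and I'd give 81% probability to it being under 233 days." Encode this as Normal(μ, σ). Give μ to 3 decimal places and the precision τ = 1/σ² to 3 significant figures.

For Normal(μ,σ), the p-quantile is μ + z_p·σ. Here z_{0.22} = -0.7722, z_{0.81} = 0.8779.
So 12.5 = μ − 0.7722σ and 233 = μ + 0.8779σ.
Subtracting: σ = (233 − 12.5)/(0.8779 − (-0.7722)) = 133.629.
Then μ = 12.5 − (-0.7722)·133.629 = 115.687.
Precision τ = 1/σ² = 1/133.6² = 5.6e-05.

μ = 115.687, τ = 5.6e-05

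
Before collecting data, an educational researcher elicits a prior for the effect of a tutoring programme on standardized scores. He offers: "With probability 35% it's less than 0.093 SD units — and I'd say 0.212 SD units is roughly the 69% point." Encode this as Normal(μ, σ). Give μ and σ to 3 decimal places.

The p-quantile of Normal(μ,σ) is μ + z_p·σ, with z_{0.35} = -0.3853 and z_{0.69} = 0.4959.
Eliminate σ: μ = (z₂·x₁ − z₁·x₂)/(z₂ − z₁) = (0.4959·0.093 − (-0.3853)·0.212)/0.8812 = 0.145.
Then σ = (x₂ − x₁)/(z₂ − z₁) = (0.212 − 0.093)/0.8812 = 0.135.

μ = 0.145, σ = 0.135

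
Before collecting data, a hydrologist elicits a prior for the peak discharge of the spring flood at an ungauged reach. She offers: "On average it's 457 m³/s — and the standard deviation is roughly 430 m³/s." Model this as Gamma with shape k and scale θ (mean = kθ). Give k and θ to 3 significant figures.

k ≈ 1.13, θ ≈ 405

For Gamma(k, scale θ): mean = kθ, variance = kθ², so CV = 1/√k.
CV = SD/mean = 430/457 = 0.9409, hence k = 1/CV² = 1.13.
Then θ = mean/k = 457/1.13 = 405.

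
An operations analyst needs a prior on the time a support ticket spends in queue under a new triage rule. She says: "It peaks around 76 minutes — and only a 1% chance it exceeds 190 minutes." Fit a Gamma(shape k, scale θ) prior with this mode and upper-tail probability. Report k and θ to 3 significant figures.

k ≈ 6.59, θ ≈ 13.6

Gamma(k,θ) with k>1 has mode (k−1)θ, so θ = 76/(k−1).
Need P(X < 190) = 0.99 with θ tied to k this way. Start at k = 2, θ = 76: P(X<190) ≈ 0.713.
Too low — raise k to concentrate. Iterating converges to k ≈ 6.59.
Then θ = 76/(6.59−1) ≈ 13.6.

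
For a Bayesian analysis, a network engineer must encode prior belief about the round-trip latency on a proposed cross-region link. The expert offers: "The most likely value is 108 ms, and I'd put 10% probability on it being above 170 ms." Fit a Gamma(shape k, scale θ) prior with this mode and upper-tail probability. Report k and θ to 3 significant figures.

k ≈ 10.1, θ ≈ 11.9

Gamma(k,θ) with k>1 has mode (k−1)θ, so θ = 108/(k−1).
Need P(X < 170) = 0.9 with θ tied to k this way. Start at k = 2, θ = 108: P(X<170) ≈ 0.467.
Too low — raise k to concentrate. Iterating converges to k ≈ 10.1.
Then θ = 108/(10.1−1) ≈ 11.9.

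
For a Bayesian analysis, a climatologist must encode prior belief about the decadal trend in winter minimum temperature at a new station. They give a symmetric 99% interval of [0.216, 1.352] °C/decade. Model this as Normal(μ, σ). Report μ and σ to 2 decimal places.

A symmetric 99% interval runs μ ± z·σ with z = 2.576.
Half-width = 0.568, so σ = 0.568/2.576 = 0.22.
μ is the interval midpoint, 0.78.

μ = 0.78, σ = 0.22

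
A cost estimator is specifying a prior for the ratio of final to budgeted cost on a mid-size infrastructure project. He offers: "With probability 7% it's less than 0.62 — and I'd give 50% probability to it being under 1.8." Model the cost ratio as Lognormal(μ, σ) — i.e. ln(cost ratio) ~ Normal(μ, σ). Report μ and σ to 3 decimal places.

If T ~ Lognormal(μ,σ) then ln T ~ Normal(μ,σ), so the p-quantile of ln T is μ + z_p·σ.
ln(0.62) = -0.478 and ln(1.8) = 0.5878; z_{0.07} = -1.476, z_{0.5} = 0.
σ = (0.5878 − -0.478)/(0 − (-1.476)) = 0.722.
μ = -0.478 − (-1.476)·0.722 = 0.588.

μ ≈ 0.588, σ ≈ 0.722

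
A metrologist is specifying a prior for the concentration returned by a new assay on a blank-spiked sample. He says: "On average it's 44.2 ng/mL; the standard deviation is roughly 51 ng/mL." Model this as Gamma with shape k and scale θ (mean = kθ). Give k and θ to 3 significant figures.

For Gamma(k, scale θ): mean = kθ, variance = kθ², so CV = 1/√k.
CV = SD/mean = 51/44.2 = 1.154, hence k = 1/CV² = 0.751.
Then θ = mean/k = 44.2/0.751 = 58.8.

k ≈ 0.751, θ ≈ 58.8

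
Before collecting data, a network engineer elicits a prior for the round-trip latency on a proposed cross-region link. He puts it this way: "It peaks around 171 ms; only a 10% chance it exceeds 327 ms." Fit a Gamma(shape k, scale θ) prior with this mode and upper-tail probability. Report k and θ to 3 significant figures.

k ≈ 5.55, θ ≈ 37.6

Gamma(k,θ) with k>1 has mode (k−1)θ, so θ = 171/(k−1).
Need P(X < 327) = 0.9 with θ tied to k this way. Start at k = 2, θ = 171: P(X<327) ≈ 0.570.
Too low — raise k to concentrate. Iterating converges to k ≈ 5.55.
Then θ = 171/(5.55−1) ≈ 37.6.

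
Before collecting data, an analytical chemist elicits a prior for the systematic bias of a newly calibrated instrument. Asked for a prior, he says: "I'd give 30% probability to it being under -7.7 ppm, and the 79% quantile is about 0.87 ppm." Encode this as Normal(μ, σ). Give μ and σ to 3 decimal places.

The p-quantile of Normal(μ,σ) is μ + z_p·σ, with z_{0.3} = -0.5244 and z_{0.79} = 0.8064.
Eliminate σ: μ = (z₂·x₁ − z₁·x₂)/(z₂ − z₁) = (0.8064·-7.7 − (-0.5244)·0.87)/1.331 = -4.323.
Then σ = (x₂ − x₁)/(z₂ − z₁) = (0.87 − -7.7)/1.331 = 6.440.

μ = -4.323, σ = 6.440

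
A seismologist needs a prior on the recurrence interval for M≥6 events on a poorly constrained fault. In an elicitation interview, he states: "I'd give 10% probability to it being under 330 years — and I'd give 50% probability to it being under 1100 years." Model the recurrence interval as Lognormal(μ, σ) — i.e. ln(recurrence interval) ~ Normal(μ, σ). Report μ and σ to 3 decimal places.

If T ~ Lognormal(μ,σ) then ln T ~ Normal(μ,σ), so the p-quantile of ln T is μ + z_p·σ.
ln(330) = 5.799 and ln(1100) = 7.003; z_{0.1} = -1.282, z_{0.5} = 0.
σ = (7.003 − 5.799)/(0 − (-1.282)) = 0.939.
μ = 5.799 − (-1.282)·0.939 = 7.003.

μ ≈ 7.003, σ ≈ 0.939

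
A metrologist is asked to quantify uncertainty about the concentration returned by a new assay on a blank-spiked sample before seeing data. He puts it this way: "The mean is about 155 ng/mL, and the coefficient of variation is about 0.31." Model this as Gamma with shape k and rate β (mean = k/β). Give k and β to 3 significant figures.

k ≈ 10.4, β ≈ 0.0671

For Gamma(k, rate β): mean = k/β, variance = k/β², so CV = 1/√k.
CV = 0.31, hence k = 1/CV² = 10.4.
Then β = k/mean = 10.4/155 = 0.0671.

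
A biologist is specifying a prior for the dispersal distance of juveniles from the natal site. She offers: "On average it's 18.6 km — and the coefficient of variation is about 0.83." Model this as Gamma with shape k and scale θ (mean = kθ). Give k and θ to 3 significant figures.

k ≈ 1.45, θ ≈ 12.8

For Gamma(k, scale θ): mean = kθ, variance = kθ², so CV = 1/√k.
CV = 0.83, hence k = 1/CV² = 1.45.
Then θ = mean/k = 18.6/1.45 = 12.8.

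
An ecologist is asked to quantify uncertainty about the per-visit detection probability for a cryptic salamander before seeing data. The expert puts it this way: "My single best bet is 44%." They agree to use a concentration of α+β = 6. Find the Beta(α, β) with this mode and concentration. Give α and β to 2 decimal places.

α = 2.76, β = 3.24

For α,β > 1 the Beta mode is (α−1)/(α+β−2). With α+β = 6, the mode is (α−1)/4.
Set (α−1)/4 = 0.44 → α = 1 + 0.44·4 = 2.76.
β = 6 − α = 3.24.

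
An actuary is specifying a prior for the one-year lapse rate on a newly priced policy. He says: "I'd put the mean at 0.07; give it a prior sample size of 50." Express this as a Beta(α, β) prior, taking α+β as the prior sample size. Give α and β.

α = 3.5, β = 46.5

Under the effective-sample-size interpretation, Beta(α, β) has prior mean α/(α+β) and prior sample size α+β.
So α+β = 50 and α/(α+β) = 0.07, giving α = 0.07·50 = 3.5 and β = 50 − 3.5 = 46.5.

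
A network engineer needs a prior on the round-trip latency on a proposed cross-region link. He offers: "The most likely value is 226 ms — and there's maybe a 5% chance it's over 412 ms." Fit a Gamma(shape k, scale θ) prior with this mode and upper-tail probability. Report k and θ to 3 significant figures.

Gamma(k,θ) with k>1 has mode (k−1)θ, so θ = 226/(k−1).
Need P(X < 412) = 0.95 with θ tied to k this way. Start at k = 2, θ = 226: P(X<412) ≈ 0.544.
Too low — raise k to concentrate. Iterating converges to k ≈ 8.72.
Then θ = 226/(8.72−1) ≈ 29.3.

k ≈ 8.72, θ ≈ 29.3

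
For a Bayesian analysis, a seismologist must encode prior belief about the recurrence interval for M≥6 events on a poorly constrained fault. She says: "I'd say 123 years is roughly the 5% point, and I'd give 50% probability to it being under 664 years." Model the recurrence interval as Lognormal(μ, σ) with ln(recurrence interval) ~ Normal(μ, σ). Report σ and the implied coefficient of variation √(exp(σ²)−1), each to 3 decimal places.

If T ~ Lognormal(μ,σ) then ln T ~ Normal(μ,σ), so the p-quantile of ln T is μ + z_p·σ.
ln(123) = 4.812 and ln(664) = 6.498; z_{0.05} = -1.645, z_{0.5} = 0.
σ = (6.498 − 4.812)/(0 − (-1.645)) = 1.025.
μ = 4.812 − (-1.645)·1.025 = 6.498.
CV = √(exp(σ²)−1) = √(exp(1.0508)−1) = 1.364.

σ ≈ 1.025, CV ≈ 1.364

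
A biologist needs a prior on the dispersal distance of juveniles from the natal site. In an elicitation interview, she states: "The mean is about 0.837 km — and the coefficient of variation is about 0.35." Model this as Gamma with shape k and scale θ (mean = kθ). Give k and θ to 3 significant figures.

For Gamma(k, scale θ): mean = kθ, variance = kθ², so CV = 1/√k.
CV = 0.35, hence k = 1/CV² = 8.16.
Then θ = mean/k = 0.837/8.16 = 0.103.

k ≈ 8.16, θ ≈ 0.103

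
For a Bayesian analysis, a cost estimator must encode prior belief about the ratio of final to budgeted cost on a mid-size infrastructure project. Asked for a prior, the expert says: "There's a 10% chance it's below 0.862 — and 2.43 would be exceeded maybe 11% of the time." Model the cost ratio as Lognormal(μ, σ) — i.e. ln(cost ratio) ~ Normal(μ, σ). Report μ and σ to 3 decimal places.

If T ~ Lognormal(μ,σ) then ln T ~ Normal(μ,σ), so the p-quantile of ln T is μ + z_p·σ.
ln(0.862) = -0.1485 and ln(2.43) = 0.8879; z_{0.1} = -1.282, z_{0.89} = 1.227.
σ = (0.8879 − -0.1485)/(1.227 − (-1.282)) = 0.413.
μ = -0.1485 − (-1.282)·0.413 = 0.381.

μ ≈ 0.381, σ ≈ 0.413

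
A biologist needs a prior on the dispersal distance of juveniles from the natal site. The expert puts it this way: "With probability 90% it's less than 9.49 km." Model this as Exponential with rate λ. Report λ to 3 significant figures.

P(T < 9.49) = 1 − e^(−λ·9.49) = 0.9, so λ = −ln(1−0.9)/9.49 = −ln(0.1)/9.49 = 0.243.

λ ≈ 0.243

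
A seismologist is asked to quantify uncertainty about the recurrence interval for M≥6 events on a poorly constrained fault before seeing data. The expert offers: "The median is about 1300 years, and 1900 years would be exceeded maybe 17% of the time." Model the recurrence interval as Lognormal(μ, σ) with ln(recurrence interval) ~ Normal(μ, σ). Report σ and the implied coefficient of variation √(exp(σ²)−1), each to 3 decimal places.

If T ~ Lognormal(μ,σ) then ln T ~ Normal(μ,σ), so the p-quantile of ln T is μ + z_p·σ.
ln(1300) = 7.17 and ln(1900) = 7.55; z_{0.5} = 0, z_{0.83} = 0.9542.
σ = (7.55 − 7.17)/(0.9542 − (0)) = 0.398.
μ = 7.17 − (0)·0.398 = 7.170.
CV = √(exp(σ²)−1) = √(exp(0.1582)−1) = 0.414.

σ ≈ 0.398, CV ≈ 0.414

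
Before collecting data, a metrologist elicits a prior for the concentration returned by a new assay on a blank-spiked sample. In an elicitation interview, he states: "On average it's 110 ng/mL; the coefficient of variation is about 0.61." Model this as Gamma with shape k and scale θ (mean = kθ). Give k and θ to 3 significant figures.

For Gamma(k, scale θ): mean = kθ, variance = kθ², so CV = 1/√k.
CV = 0.61, hence k = 1/CV² = 2.69.
Then θ = mean/k = 110/2.69 = 40.9.

k ≈ 2.69, θ ≈ 40.9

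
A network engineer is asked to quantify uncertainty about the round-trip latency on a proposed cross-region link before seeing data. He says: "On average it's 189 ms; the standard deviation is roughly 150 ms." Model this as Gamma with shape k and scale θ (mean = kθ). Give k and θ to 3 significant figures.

For Gamma(k, scale θ): mean = kθ, variance = kθ², so CV = 1/√k.
CV = SD/mean = 150/189 = 0.7937, hence k = 1/CV² = 1.59.
Then θ = mean/k = 189/1.59 = 119.

k ≈ 1.59, θ ≈ 119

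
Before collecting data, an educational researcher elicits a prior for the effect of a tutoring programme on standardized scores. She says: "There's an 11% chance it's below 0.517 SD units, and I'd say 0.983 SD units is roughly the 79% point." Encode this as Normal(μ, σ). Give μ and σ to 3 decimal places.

μ = 0.798, σ = 0.229

For Normal(μ,σ), the p-quantile is μ + z_p·σ. Here z_{0.11} = -1.227, z_{0.79} = 0.8064.
So 0.517 = μ − 1.227σ and 0.983 = μ + 0.8064σ.
Subtracting: σ = (0.983 − 0.517)/(0.8064 − (-1.227)) = 0.229.
Then μ = 0.517 − (-1.227)·0.229 = 0.798.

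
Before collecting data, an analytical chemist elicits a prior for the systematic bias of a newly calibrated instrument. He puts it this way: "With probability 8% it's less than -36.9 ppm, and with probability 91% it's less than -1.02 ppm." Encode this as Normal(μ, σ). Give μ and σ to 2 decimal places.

μ = -18.54, σ = 13.07

For Normal(μ,σ), the p-quantile is μ + z_p·σ. Here z_{0.08} = -1.405, z_{0.91} = 1.341.
So -36.9 = μ − 1.405σ and -1.02 = μ + 1.341σ.
Subtracting: σ = (-1.02 − -36.9)/(1.341 − (-1.405)) = 13.07.
Then μ = -36.9 − (-1.405)·13.07 = -18.54.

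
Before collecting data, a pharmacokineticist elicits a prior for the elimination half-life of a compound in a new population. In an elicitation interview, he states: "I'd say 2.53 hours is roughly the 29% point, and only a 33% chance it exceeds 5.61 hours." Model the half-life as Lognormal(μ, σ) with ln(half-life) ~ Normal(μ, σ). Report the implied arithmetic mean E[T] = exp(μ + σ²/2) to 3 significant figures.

E[T] ≈ 5.44 hours

If T ~ Lognormal(μ,σ) then ln T ~ Normal(μ,σ), so the p-quantile of ln T is μ + z_p·σ.
ln(2.53) = 0.9282 and ln(5.61) = 1.725; z_{0.29} = -0.5534, z_{0.67} = 0.4399.
σ = (1.725 − 0.9282)/(0.4399 − (-0.5534)) = 0.802.
μ = 0.9282 − (-0.5534)·0.802 = 1.372.
E[T] = exp(μ + σ²/2) = exp(1.372 + 0.3214) = 5.44 hours.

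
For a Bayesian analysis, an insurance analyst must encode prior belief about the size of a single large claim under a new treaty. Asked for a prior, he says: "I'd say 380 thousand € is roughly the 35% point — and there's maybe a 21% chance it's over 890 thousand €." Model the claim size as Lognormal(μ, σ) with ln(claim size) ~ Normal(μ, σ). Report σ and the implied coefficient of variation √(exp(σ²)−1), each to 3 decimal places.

If T ~ Lognormal(μ,σ) then ln T ~ Normal(μ,σ), so the p-quantile of ln T is μ + z_p·σ.
ln(380) = 5.94 and ln(890) = 6.791; z_{0.35} = -0.3853, z_{0.79} = 0.8064.
σ = (6.791 − 5.94)/(0.8064 − (-0.3853)) = 0.714.
μ = 5.94 − (-0.3853)·0.714 = 6.215.
CV = √(exp(σ²)−1) = √(exp(0.5100)−1) = 0.816.

σ ≈ 0.714, CV ≈ 0.816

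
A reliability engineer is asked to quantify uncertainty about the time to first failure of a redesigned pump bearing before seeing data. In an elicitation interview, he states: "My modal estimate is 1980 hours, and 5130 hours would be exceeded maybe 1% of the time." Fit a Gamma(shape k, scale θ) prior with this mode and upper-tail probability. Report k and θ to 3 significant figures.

k ≈ 6.14, θ ≈ 385

Gamma(k,θ) with k>1 has mode (k−1)θ, so θ = 1980/(k−1).
Need P(X < 5130) = 0.99 with θ tied to k this way. Start at k = 2, θ = 1980: P(X<5130) ≈ 0.731.
Too low — raise k to concentrate. Iterating converges to k ≈ 6.14.
Then θ = 1980/(6.14−1) ≈ 385.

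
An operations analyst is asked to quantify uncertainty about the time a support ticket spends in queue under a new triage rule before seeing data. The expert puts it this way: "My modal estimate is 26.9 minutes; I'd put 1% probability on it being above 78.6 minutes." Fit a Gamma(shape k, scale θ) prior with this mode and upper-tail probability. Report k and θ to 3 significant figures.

Gamma(k,θ) with k>1 has mode (k−1)θ, so θ = 26.9/(k−1).
Need P(X < 78.6) = 0.99 with θ tied to k this way. Start at k = 2, θ = 26.9: P(X<78.6) ≈ 0.789.
Too low — raise k to concentrate. Iterating converges to k ≈ 4.94.
Then θ = 26.9/(4.94−1) ≈ 6.83.

k ≈ 4.94, θ ≈ 6.83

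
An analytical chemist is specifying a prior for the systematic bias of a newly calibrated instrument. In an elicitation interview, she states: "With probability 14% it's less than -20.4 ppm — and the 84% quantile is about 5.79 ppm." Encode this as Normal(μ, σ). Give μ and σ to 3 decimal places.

For Normal(μ,σ), the p-quantile is μ + z_p·σ. Here z_{0.14} = -1.08, z_{0.84} = 0.9945.
So -20.4 = μ − 1.08σ and 5.79 = μ + 0.9945σ.
Subtracting: σ = (5.79 − -20.4)/(0.9945 − (-1.08)) = 12.623.
Then μ = -20.4 − (-1.08)·12.623 = -6.763.

μ = -6.763, σ = 12.623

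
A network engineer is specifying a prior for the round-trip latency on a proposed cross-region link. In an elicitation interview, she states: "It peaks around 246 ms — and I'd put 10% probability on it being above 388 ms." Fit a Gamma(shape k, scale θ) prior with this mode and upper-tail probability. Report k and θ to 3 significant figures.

k ≈ 10, θ ≈ 27.2

Gamma(k,θ) with k>1 has mode (k−1)θ, so θ = 246/(k−1).
Need P(X < 388) = 0.9 with θ tied to k this way. Start at k = 2, θ = 246: P(X<388) ≈ 0.468.
Too low — raise k to concentrate. Iterating converges to k ≈ 10.
Then θ = 246/(10−1) ≈ 27.2.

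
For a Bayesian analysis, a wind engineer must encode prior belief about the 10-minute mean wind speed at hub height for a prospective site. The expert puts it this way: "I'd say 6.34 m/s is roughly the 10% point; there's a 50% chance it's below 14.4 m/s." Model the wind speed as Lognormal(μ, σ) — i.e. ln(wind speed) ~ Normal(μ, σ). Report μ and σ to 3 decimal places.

μ ≈ 2.667, σ ≈ 0.640

If T ~ Lognormal(μ,σ) then ln T ~ Normal(μ,σ), so the p-quantile of ln T is μ + z_p·σ.
ln(6.34) = 1.847 and ln(14.4) = 2.667; z_{0.1} = -1.282, z_{0.5} = 0.
σ = (2.667 − 1.847)/(0 − (-1.282)) = 0.640.
μ = 1.847 − (-1.282)·0.640 = 2.667.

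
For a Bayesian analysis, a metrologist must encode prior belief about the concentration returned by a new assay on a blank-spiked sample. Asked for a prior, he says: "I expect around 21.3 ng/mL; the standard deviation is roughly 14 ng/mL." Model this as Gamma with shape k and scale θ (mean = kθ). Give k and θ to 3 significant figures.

k ≈ 2.31, θ ≈ 9.2

For Gamma(k, scale θ): mean = kθ, variance = kθ², so CV = 1/√k.
CV = SD/mean = 14/21.3 = 0.6573, hence k = 1/CV² = 2.31.
Then θ = mean/k = 21.3/2.31 = 9.2.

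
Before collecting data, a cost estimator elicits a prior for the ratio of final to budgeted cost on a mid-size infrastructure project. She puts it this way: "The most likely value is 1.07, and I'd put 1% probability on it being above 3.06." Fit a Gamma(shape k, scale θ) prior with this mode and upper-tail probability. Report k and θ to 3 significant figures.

k ≈ 5.12, θ ≈ 0.259

Gamma(k,θ) with k>1 has mode (k−1)θ, so θ = 1.07/(k−1).
Need P(X < 3.06) = 0.99 with θ tied to k this way. Start at k = 2, θ = 1.07: P(X<3.06) ≈ 0.779.
Too low — raise k to concentrate. Iterating converges to k ≈ 5.12.
Then θ = 1.07/(5.12−1) ≈ 0.259.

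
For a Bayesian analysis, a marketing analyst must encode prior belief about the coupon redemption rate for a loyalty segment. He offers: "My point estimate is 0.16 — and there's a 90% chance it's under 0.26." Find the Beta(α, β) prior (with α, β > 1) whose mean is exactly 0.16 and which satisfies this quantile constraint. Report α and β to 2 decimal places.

With mean 0.16 fixed, write α = 0.16s, β = 0.84s where s = α+β.
Need P(θ < 0.26) = 0.9 under Beta(0.16s, 0.84s). Normal approximation: (q−m)/√(m(1−m)/s) ≈ z_{0.9} = 1.28, so s ≈ 0.16·0.84·(1.28)²/(0.26−0.16)² = 22.1.
At s = 22.1: P(θ<0.26) ≈ 0.893. Adjusting to match 0.9 gives s ≈ 23.80.
So α = 0.16·23.80 ≈ 3.81, β = 0.84·23.80 ≈ 19.99.

α ≈ 3.81, β ≈ 19.99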